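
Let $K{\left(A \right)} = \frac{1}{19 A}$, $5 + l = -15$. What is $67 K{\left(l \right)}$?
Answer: $- \frac{67}{380} \approx -0.17632$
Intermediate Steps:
$l = -20$ ($l = -5 - 15 = -20$)
$K{\left(A \right)} = \frac{1}{19 A}$
$67 K{\left(l \right)} = 67 \frac{1}{19 \left(-20\right)} = 67 \cdot \frac{1}{19} \left(- \frac{1}{20}\right) = 67 \left(- \frac{1}{380}\right) = - \frac{67}{380}$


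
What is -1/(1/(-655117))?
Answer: 655117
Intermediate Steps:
-1/(1/(-655117)) = -1/(-1/655117) = -1*(-655117) = 655117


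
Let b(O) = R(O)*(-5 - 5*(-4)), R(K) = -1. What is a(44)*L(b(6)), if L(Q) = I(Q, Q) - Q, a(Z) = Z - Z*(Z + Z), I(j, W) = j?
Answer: 0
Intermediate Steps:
a(Z) = Z - 2*Z² (a(Z) = Z - Z*2*Z = Z - 2*Z²)
b(O) = -15 (b(O) = -(-5 - 5*(-4)) = -(-5 + 20) = -1*15 = -15)
L(Q) = 0 (L(Q) = Q - Q = 0)
a(44)*L(b(6)) = (44*(1 - 2*44))*0 = (44*(1 - 88))*0 = (44*(-87))*0 = -3828*0 = 0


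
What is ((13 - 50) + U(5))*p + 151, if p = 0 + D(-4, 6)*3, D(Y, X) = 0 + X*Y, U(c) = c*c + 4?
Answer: 727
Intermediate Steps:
U(c) = 4 + c² (U(c) = c² + 4 = 4 + c²)
D(Y, X) = X*Y
p = -72 (p = 0 + (6*(-4))*3 = 0 - 24*3 = 0 - 72 = -72)
((13 - 50) + U(5))*p + 151 = ((13 - 50) + (4 + 5²))*(-72) + 151 = (-37 + (4 + 25))*(-72) + 151 = (-37 + 29)*(-72) + 151 = -8*(-72) + 151 = 576 + 151 = 727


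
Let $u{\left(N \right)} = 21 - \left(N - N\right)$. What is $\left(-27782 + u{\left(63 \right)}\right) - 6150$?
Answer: $-33911$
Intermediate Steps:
$u{\left(N \right)} = 21$ ($u{\left(N \right)} = 21 - 0 = 21 + 0 = 21$)
$\left(-27782 + u{\left(63 \right)}\right) - 6150 = \left(-27782 + 21\right) - 6150 = -27761 - 6150 = -33911$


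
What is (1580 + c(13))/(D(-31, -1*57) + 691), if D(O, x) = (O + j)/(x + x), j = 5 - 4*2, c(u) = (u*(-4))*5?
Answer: 18810/9851 ≈ 1.9095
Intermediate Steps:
c(u) = -20*u (c(u) = -4*u*5 = -20*u)
j = -3 (j = 5 - 8 = -3)
D(O, x) = (-3 + O)/(2*x) (D(O, x) = (O - 3)/(x + x) = (-3 + O)/((2*x)) = (-3 + O)*(1/(2*x)) = (-3 + O)/(2*x))
(1580 + c(13))/(D(-31, -1*57) + 691) = (1580 - 20*13)/((-3 - 31)/(2*((-1*57))) + 691) = (1580 - 260)/((½)*(-34)/(-57) + 691) = 1320/((½)*(-1/57)*(-34) + 691) = 1320/(17/57 + 691) = 1320/(39404/57) = 1320*(57/39404) = 18810/9851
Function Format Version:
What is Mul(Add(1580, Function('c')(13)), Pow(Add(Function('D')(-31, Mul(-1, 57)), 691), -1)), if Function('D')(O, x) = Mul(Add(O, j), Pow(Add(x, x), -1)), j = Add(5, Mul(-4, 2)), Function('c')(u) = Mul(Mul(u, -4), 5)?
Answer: Rational(18810, 9851) ≈ 1.9095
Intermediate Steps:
Function('c')(u) = Mul(-20, u) (Function('c')(u) = Mul(Mul(-4, u), 5) = Mul(-20, u))
j = -3 (j = Add(5, -8) = -3)
Function('D')(O, x) = Mul(Rational(1, 2), Pow(x, -1), Add(-3, O)) (Function('D')(O, x) = Mul(Add(O, -3), Pow(Add(x, x), -1)) = Mul(Add(-3, O), Pow(Mul(2, x), -1)) = Mul(Add(-3, O), Mul(Rational(1, 2), Pow(x, -1))) = Mul(Rational(1, 2), Pow(x, -1), Add(-3, O)))
Mul(Add(1580, Function('c')(13)), Pow(Add(Function('D')(-31, Mul(-1, 57)), 691), -1)) = Mul(Add(1580, Mul(-20, 13)), Pow(Add(Mul(Rational(1, 2), Pow(Mul(-1, 57), -1), Add(-3, -31)), 691), -1)) = Mul(Add(1580, -260), Pow(Add(Mul(Rational(1, 2), Pow(-57, -1), -34), 691), -1)) = Mul(1320, Pow(Add(Mul(Rational(1, 2), Rational(-1, 57), -34), 691), -1)) = Mul(1320, Pow(Add(Rational(17, 57), 691), -1)) = Mul(1320, Pow(Rational(39404, 57), -1)) = Mul(1320, Rational(57, 39404)) = Rational(18810, 9851)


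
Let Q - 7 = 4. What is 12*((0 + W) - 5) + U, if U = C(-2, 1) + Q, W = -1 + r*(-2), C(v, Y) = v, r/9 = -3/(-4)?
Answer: -225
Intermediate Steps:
r = 27/4 (r = 9*(-3/(-4)) = 9*(-3*(-1/4)) = 9*(3/4) = 27/4 ≈ 6.7500)
Q = 11 (Q = 7 + 4 = 11)
W = -29/2 (W = -1 + (27/4)*(-2) = -1 - 27/2 = -29/2 ≈ -14.500)
U = 9 (U = -2 + 11 = 9)
12*((0 + W) - 5) + U = 12*((0 - 29/2) - 5) + 9 = 12*(-29/2 - 5) + 9 = 12*(-39/2) + 9 = -234 + 9 = -225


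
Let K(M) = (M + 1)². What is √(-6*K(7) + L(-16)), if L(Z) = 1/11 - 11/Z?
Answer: I*√741917/44 ≈ 19.576*I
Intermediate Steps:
K(M) = (1 + M)²
L(Z) = 1/11 - 11/Z (L(Z) = 1*(1/11) - 11/Z = 1/11 - 11/Z)
√(-6*K(7) + L(-16)) = √(-6*(1 + 7)² + (1/11)*(-121 - 16)/(-16)) = √(-6*8² + (1/11)*(-1/16)*(-137)) = √(-6*64 + 137/176) = √(-384 + 137/176) = √(-67447/176) = I*√741917/44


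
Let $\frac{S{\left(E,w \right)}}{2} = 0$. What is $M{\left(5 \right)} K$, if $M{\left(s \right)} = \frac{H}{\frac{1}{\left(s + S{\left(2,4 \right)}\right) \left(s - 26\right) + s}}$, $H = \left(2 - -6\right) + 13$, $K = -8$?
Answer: $16800$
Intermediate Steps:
$S{\left(E,w \right)} = 0$ ($S{\left(E,w \right)} = 2 \cdot 0 = 0$)
$H = 21$ ($H = \left(2 + 6\right) + 13 = 8 + 13 = 21$)
$M{\left(s \right)} = 21 s + 21 s \left(-26 + s\right)$ ($M{\left(s \right)} = \frac{21}{\frac{1}{\left(s + 0\right) \left(s - 26\right) + s}} = \frac{21}{\frac{1}{s \left(-26 + s\right) + s}} = \frac{21}{\frac{1}{s + s \left(-26 + s\right)}} = 21 \left(s + s \left(-26 + s\right)\right) = 21 s + 21 s \left(-26 + s\right)$)
$M{\left(5 \right)} K = 21 \cdot 5 \left(-25 + 5\right) \left(-8\right) = 21 \cdot 5 \left(-20\right) \left(-8\right) = \left(-2100\right) \left(-8\right) = 16800$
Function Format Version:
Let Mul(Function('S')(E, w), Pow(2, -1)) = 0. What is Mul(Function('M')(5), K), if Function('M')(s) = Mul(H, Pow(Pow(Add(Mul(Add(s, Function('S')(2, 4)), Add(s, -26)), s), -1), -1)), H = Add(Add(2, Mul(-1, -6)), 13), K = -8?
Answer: 16800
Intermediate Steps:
Function('S')(E, w) = 0 (Function('S')(E, w) = Mul(2, 0) = 0)
H = 21 (H = Add(Add(2, 6), 13) = Add(8, 13) = 21)
Function('M')(s) = Add(Mul(21, s), Mul(21, s, Add(-26, s))) (Function('M')(s) = Mul(21, Pow(Pow(Add(Mul(Add(s, 0), Add(s, -26)), s), -1), -1)) = Mul(21, Pow(Pow(Add(Mul(s, Add(-26, s)), s), -1), -1)) = Mul(21, Pow(Pow(Add(s, Mul(s, Add(-26, s))), -1), -1)) = Mul(21, Add(s, Mul(s, Add(-26, s)))) = Add(Mul(21, s), Mul(21, s, Add(-26, s))))
Mul(Function('M')(5), K) = Mul(Mul(21, 5, Add(-25, 5)), -8) = Mul(Mul(21, 5, -20), -8) = Mul(-2100, -8) = 16800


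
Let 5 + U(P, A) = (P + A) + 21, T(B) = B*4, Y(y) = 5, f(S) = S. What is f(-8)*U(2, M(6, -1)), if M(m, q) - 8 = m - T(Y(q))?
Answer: -96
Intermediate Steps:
T(B) = 4*B
M(m, q) = -12 + m (M(m, q) = 8 + (m - 4*5) = 8 + (m - 1*20) = 8 + (m - 20) = 8 + (-20 + m) = -12 + m)
U(P, A) = 16 + A + P (U(P, A) = -5 + ((P + A) + 21) = -5 + ((A + P) + 21) = -5 + (21 + A + P) = 16 + A + P)
f(-8)*U(2, M(6, -1)) = -8*(16 + (-12 + 6) + 2) = -8*(16 - 6 + 2) = -8*12 = -96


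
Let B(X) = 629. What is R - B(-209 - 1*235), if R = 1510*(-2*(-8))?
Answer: 23531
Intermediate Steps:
R = 24160 (R = 1510*16 = 24160)
R - B(-209 - 1*235) = 24160 - 1*629 = 24160 - 629 = 23531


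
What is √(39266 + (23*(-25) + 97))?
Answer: 2*√9697 ≈ 196.95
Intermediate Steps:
√(39266 + (23*(-25) + 97)) = √(39266 + (-575 + 97)) = √(39266 - 478) = √38788 = 2*√9697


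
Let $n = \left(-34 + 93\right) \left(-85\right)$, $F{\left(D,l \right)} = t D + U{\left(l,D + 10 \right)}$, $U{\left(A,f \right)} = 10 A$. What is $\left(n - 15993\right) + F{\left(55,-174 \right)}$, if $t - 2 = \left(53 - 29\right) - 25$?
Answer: $-22693$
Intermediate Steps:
$t = 1$ ($t = 2 + \left(\left(53 - 29\right) - 25\right) = 2 + \left(24 - 25\right) = 2 - 1 = 1$)
$F{\left(D,l \right)} = D + 10 l$ ($F{\left(D,l \right)} = 1 D + 10 l = D + 10 l$)
$n = -5015$ ($n = 59 \left(-85\right) = -5015$)
$\left(n - 15993\right) + F{\left(55,-174 \right)} = \left(-5015 - 15993\right) + \left(55 + 10 \left(-174\right)\right) = -21008 + \left(55 - 1740\right) = -21008 - 1685 = -22693$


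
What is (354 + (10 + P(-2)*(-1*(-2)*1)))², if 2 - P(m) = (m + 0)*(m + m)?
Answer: 123904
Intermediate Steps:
P(m) = 2 - 2*m² (P(m) = 2 - (m + 0)*(m + m) = 2 - m*2*m = 2 - 2*m²)
(354 + (10 + P(-2)*(-1*(-2)*1)))² = (354 + (10 + (2 - 2*(-2)²)*(-1*(-2)*1)))² = (354 + (10 + (2 - 2*4)*(2*1)))² = (354 + (10 + (2 - 8)*2))² = (354 + (10 - 6*2))² = (354 + (10 - 12))² = (354 - 2)² = 352² = 123904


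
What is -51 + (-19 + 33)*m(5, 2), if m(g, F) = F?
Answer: -23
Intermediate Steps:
-51 + (-19 + 33)*m(5, 2) = -51 + (-19 + 33)*2 = -51 + 14*2 = -51 + 28 = -23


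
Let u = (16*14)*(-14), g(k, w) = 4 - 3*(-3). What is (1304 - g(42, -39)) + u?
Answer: -1845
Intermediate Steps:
g(k, w) = 13 (g(k, w) = 4 + 9 = 13)
u = -3136 (u = 224*(-14) = -3136)
(1304 - g(42, -39)) + u = (1304 - 1*13) - 3136 = (1304 - 13) - 3136 = 1291 - 3136 = -1845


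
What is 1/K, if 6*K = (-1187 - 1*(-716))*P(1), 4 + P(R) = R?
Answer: 2/471 ≈ 0.0042463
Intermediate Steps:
P(R) = -4 + R
K = 471/2 (K = ((-1187 - 1*(-716))*(-4 + 1))/6 = ((-1187 + 716)*(-3))/6 = (-471*(-3))/6 = (1/6)*1413 = 471/2 ≈ 235.50)
1/K = 1/(471/2) = 2/471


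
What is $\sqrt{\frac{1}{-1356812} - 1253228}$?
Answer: $\frac{11 i \sqrt{4766768707930891}}{678406} \approx 1119.5 i$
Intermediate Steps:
$\sqrt{\frac{1}{-1356812} - 1253228} = \sqrt{- \frac{1}{1356812} - 1253228} = \sqrt{- \frac{1700394789137}{1356812}} = \frac{11 i \sqrt{4766768707930891}}{678406}$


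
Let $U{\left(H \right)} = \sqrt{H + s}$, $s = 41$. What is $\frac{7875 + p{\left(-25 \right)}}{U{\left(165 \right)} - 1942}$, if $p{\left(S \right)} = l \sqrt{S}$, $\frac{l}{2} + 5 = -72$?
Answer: $- \frac{7646625}{1885579} - \frac{7875 \sqrt{206}}{3771158} + \frac{747670 i}{1885579} + \frac{385 i \sqrt{206}}{1885579} \approx -4.0853 + 0.39945 i$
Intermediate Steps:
$U{\left(H \right)} = \sqrt{41 + H}$ ($U{\left(H \right)} = \sqrt{H + 41} = \sqrt{41 + H}$)
$l = -154$ ($l = -10 + 2 \left(-72\right) = -10 - 144 = -154$)
$p{\left(S \right)} = - 154 \sqrt{S}$
$\frac{7875 + p{\left(-25 \right)}}{U{\left(165 \right)} - 1942} = \frac{7875 - 154 \sqrt{-25}}{\sqrt{41 + 165} - 1942} = \frac{7875 - 154 \cdot 5 i}{\sqrt{206} - 1942} = \frac{7875 - 770 i}{-1942 + \sqrt{206}}$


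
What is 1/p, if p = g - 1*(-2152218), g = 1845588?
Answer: 1/3997806 ≈ 2.5014e-7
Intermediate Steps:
p = 3997806 (p = 1845588 - 1*(-2152218) = 1845588 + 2152218 = 3997806)
1/p = 1/3997806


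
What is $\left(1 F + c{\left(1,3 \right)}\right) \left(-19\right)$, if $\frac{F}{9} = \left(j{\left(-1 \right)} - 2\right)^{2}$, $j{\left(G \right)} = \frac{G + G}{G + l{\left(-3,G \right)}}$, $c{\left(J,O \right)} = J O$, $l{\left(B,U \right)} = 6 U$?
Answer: $- \frac{27417}{49} \approx -559.53$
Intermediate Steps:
$j{\left(G \right)} = \frac{2}{7}$ ($j{\left(G \right)} = \frac{G + G}{G + 6 G} = \frac{2 G}{7 G} = 2 G \frac{1}{7 G} = \frac{2}{7}$)
$F = \frac{1296}{49}$ ($F = 9 \left(\frac{2}{7} - 2\right)^{2} = 9 \left(- \frac{12}{7}\right)^{2} = 9 \cdot \frac{144}{49} = \frac{1296}{49} \approx 26.449$)
$\left(1 F + c{\left(1,3 \right)}\right) \left(-19\right) = \left(1 \cdot \frac{1296}{49} + 1 \cdot 3\right) \left(-19\right) = \left(\frac{1296}{49} + 3\right) \left(-19\right) = \frac{1443}{49} \left(-19\right) = - \frac{27417}{49}$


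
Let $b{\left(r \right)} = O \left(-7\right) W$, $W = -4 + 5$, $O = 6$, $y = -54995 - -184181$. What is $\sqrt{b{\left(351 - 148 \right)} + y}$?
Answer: $2 \sqrt{32286} \approx 359.37$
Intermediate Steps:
$y = 129186$ ($y = -54995 + 184181 = 129186$)
$W = 1$
$b{\left(r \right)} = -42$ ($b{\left(r \right)} = 6 \left(-7\right) 1 = \left(-42\right) 1 = -42$)
$\sqrt{b{\left(351 - 148 \right)} + y} = \sqrt{-42 + 129186} = \sqrt{129144} = 2 \sqrt{32286}$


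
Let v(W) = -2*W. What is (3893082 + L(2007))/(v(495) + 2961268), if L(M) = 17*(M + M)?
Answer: 1980660/1480139 ≈ 1.3382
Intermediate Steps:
L(M) = 34*M (L(M) = 17*(2*M) = 34*M)
(3893082 + L(2007))/(v(495) + 2961268) = (3893082 + 34*2007)/(-2*495 + 2961268) = (3893082 + 68238)/(-990 + 2961268) = 3961320/2960278 = 3961320*(1/2960278) = 1980660/1480139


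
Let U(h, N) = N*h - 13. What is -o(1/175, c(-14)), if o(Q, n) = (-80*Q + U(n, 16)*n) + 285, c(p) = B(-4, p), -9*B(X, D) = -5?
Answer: -800204/2835 ≈ -282.26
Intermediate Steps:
B(X, D) = 5/9 (B(X, D) = -⅑*(-5) = 5/9)
c(p) = 5/9
U(h, N) = -13 + N*h
o(Q, n) = 285 - 80*Q + n*(-13 + 16*n) (o(Q, n) = (-80*Q + (-13 + 16*n)*n) + 285 = (-80*Q + n*(-13 + 16*n)) + 285 = 285 - 80*Q + n*(-13 + 16*n))
-o(1/175, c(-14)) = -(285 - 80/175 + 5*(-13 + 16*(5/9))/9) = -(285 - 80*1/175 + 5*(-13 + 80/9)/9) = -(285 - 16/35 + (5/9)*(-37/9)) = -(285 - 16/35 - 185/81) = -1*800204/2835 = -800204/2835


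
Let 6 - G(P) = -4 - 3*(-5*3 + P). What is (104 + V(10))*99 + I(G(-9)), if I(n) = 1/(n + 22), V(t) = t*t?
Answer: 807839/40 ≈ 20196.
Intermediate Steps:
V(t) = t²
G(P) = -35 + 3*P (G(P) = 6 - (-4 - 3*(-5*3 + P)) = 6 - (-4 - 3*(-15 + P)) = 6 - (-4 + (45 - 3*P)) = 6 - (41 - 3*P) = 6 + (-41 + 3*P) = -35 + 3*P)
I(n) = 1/(22 + n)
(104 + V(10))*99 + I(G(-9)) = (104 + 10²)*99 + 1/(22 + (-35 + 3*(-9))) = (104 + 100)*99 + 1/(22 + (-35 - 27)) = 204*99 + 1/(22 - 62) = 20196 + 1/(-40) = 20196 - 1/40 = 807839/40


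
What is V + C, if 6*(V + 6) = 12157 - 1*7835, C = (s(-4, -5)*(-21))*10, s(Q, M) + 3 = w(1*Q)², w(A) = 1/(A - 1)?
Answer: 20039/15 ≈ 1335.9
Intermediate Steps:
w(A) = 1/(-1 + A)
s(Q, M) = -3 + (-1 + Q)⁻² (s(Q, M) = -3 + (1/(-1 + 1*Q))² = -3 + (1/(-1 + Q))² = -3 + (-1 + Q)⁻²)
C = 3108/5 (C = ((-3 + (-1 - 4)⁻²)*(-21))*10 = ((-3 + (-5)⁻²)*(-21))*10 = ((-3 + 1/25)*(-21))*10 = -74/25*(-21)*10 = (1554/25)*10 = 3108/5 ≈ 621.60)
V = 2143/3 (V = -6 + (12157 - 1*7835)/6 = -6 + (12157 - 7835)/6 = -6 + (⅙)*4322 = -6 + 2161/3 = 2143/3 ≈ 714.33)
V + C = 2143/3 + 3108/5 = 20039/15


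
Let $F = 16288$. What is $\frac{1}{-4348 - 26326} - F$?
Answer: $- \frac{499618113}{30674} \approx -16288.0$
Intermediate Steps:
$\frac{1}{-4348 - 26326} - F = \frac{1}{-4348 - 26326} - 16288 = \frac{1}{-30674} - 16288 = - \frac{1}{30674} - 16288 = - \frac{499618113}{30674}$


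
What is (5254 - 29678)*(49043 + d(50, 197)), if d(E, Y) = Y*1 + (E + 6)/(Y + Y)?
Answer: -236920322592/197 ≈ -1.2026e+9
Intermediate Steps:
d(E, Y) = Y + (6 + E)/(2*Y) (d(E, Y) = Y + (6 + E)/((2*Y)) = Y + (6 + E)*(1/(2*Y)) = Y + (6 + E)/(2*Y))
(5254 - 29678)*(49043 + d(50, 197)) = (5254 - 29678)*(49043 + (3 + 197**2 + (1/2)*50)/197) = -24424*(49043 + (3 + 38809 + 25)/197) = -24424*(49043 + (1/197)*38837) = -24424*(49043 + 38837/197) = -24424*9700308/197 = -236920322592/197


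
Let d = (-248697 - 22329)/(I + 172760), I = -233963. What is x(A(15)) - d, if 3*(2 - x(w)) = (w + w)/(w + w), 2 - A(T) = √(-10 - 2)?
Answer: -169021/61203 ≈ -2.7616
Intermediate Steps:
A(T) = 2 - 2*I*√3 (A(T) = 2 - √(-10 - 2) = 2 - √(-12) = 2 - 2*I*√3)
d = 90342/20401 (d = (-248697 - 22329)/(-233963 + 172760) = -271026/(-61203) = -271026*(-1/61203) = 90342/20401 ≈ 4.4283)
x(w) = 5/3 (x(w) = 2 - (w + w)/(3*(w + w)) = 2 - 2*w/(3*(2*w)) = 2 - 2*w*1/(2*w)/3 = 2 - ⅓*1 = 2 - ⅓ = 5/3)
x(A(15)) - d = 5/3 - 1*90342/20401 = 5/3 - 90342/20401 = -169021/61203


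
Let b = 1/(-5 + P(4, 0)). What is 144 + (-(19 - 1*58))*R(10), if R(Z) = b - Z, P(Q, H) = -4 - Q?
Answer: -249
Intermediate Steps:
b = -1/13 (b = 1/(-5 + (-4 - 1*4)) = 1/(-5 + (-4 - 4)) = 1/(-5 - 8) = 1/(-13) = -1/13 ≈ -0.076923)
R(Z) = -1/13 - Z
144 + (-(19 - 1*58))*R(10) = 144 + (-(19 - 1*58))*(-1/13 - 1*10) = 144 + (-(19 - 58))*(-1/13 - 10) = 144 - 1*(-39)*(-131/13) = 144 + 39*(-131/13) = 144 - 393 = -249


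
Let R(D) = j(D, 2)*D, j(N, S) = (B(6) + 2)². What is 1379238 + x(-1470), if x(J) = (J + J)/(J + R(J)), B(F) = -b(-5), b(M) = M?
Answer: 34480951/25 ≈ 1.3792e+6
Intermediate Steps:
B(F) = 5 (B(F) = -1*(-5) = 5)
j(N, S) = 49 (j(N, S) = (5 + 2)² = 7² = 49)
R(D) = 49*D
x(J) = 1/25 (x(J) = (J + J)/(J + 49*J) = (2*J)/((50*J)) = (2*J)*(1/(50*J)) = 1/25)
1379238 + x(-1470) = 1379238 + 1/25 = 34480951/25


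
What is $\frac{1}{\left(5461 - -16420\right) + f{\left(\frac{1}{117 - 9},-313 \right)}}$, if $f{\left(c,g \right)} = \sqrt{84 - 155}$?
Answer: $\frac{21881}{478778232} - \frac{i \sqrt{71}}{478778232} \approx 4.5702 \cdot 10^{-5} - 1.7599 \cdot 10^{-8} i$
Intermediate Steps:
$f{\left(c,g \right)} = i \sqrt{71}$ ($f{\left(c,g \right)} = \sqrt{-71} = i \sqrt{71}$)
$\frac{1}{\left(5461 - -16420\right) + f{\left(\frac{1}{117 - 9},-313 \right)}} = \frac{1}{\left(5461 - -16420\right) + i \sqrt{71}} = \frac{1}{\left(5461 + 16420\right) + i \sqrt{71}} = \frac{1}{21881 + i \sqrt{71}}$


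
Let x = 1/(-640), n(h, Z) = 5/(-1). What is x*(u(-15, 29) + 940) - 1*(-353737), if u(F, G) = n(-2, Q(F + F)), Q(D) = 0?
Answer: 45278149/128 ≈ 3.5374e+5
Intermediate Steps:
n(h, Z) = -5 (n(h, Z) = 5*(-1) = -5)
x = -1/640 ≈ -0.0015625
u(F, G) = -5
x*(u(-15, 29) + 940) - 1*(-353737) = -(-5 + 940)/640 - 1*(-353737) = -1/640*935 + 353737 = -187/128 + 353737 = 45278149/128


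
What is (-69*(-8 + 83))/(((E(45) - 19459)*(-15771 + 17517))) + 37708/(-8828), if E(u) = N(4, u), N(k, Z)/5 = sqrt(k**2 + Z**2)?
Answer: -692376401398253/162101327829648 + 2875*sqrt(2041)/73448721264 ≈ -4.2713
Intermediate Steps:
N(k, Z) = 5*sqrt(Z**2 + k**2) (N(k, Z) = 5*sqrt(k**2 + Z**2) = 5*sqrt(Z**2 + k**2))
E(u) = 5*sqrt(16 + u**2) (E(u) = 5*sqrt(u**2 + 4**2) = 5*sqrt(u**2 + 16) = 5*sqrt(16 + u**2))
(-69*(-8 + 83))/(((E(45) - 19459)*(-15771 + 17517))) + 37708/(-8828) = (-69*(-8 + 83))/(((5*sqrt(16 + 45**2) - 19459)*(-15771 + 17517))) + 37708/(-8828) = (-69*75)/(((5*sqrt(16 + 2025) - 19459)*1746)) + 37708*(-1/8828) = -5175*1/(1746*(5*sqrt(2041) - 19459)) - 9427/2207 = -5175*1/(1746*(-19459 + 5*sqrt(2041))) - 9427/2207 = -5175/(-33975414 + 8730*sqrt(2041)) - 9427/2207 = -9427/2207 - 5175/(-33975414 + 8730*sqrt(2041))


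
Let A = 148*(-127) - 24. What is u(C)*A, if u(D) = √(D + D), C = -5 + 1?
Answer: -37640*I*√2 ≈ -53231.0*I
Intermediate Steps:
C = -4
u(D) = √2*√D (u(D) = √(2*D) = √2*√D)
A = -18820 (A = -18796 - 24 = -18820)
u(C)*A = (√2*√(-4))*(-18820) = (√2*(2*I))*(-18820) = (2*I*√2)*(-18820) = -37640*I*√2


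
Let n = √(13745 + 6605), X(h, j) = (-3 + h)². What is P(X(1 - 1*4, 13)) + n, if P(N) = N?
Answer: 36 + 5*√814 ≈ 178.65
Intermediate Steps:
n = 5*√814 (n = √20350 = 5*√814 ≈ 142.65)
P(X(1 - 1*4, 13)) + n = (-3 + (1 - 1*4))² + 5*√814 = (-3 + (1 - 4))² + 5*√814 = (-3 - 3)² + 5*√814 = (-6)² + 5*√814 = 36 + 5*√814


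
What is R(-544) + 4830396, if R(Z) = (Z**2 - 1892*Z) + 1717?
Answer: 6157297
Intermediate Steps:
R(Z) = 1717 + Z**2 - 1892*Z
R(-544) + 4830396 = (1717 + (-544)**2 - 1892*(-544)) + 4830396 = (1717 + 295936 + 1029248) + 4830396 = 1326901 + 4830396 = 6157297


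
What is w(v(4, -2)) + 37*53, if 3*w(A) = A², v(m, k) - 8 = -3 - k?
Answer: 5932/3 ≈ 1977.3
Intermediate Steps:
v(m, k) = 5 - k (v(m, k) = 8 + (-3 - k) = 5 - k)
w(A) = A²/3
w(v(4, -2)) + 37*53 = (5 - 1*(-2))²/3 + 37*53 = (5 + 2)²/3 + 1961 = (⅓)*7² + 1961 = (⅓)*49 + 1961 = 49/3 + 1961 = 5932/3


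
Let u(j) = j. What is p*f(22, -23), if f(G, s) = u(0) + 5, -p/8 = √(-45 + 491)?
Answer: -40*√446 ≈ -844.75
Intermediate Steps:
p = -8*√446 (p = -8*√(-45 + 491) = -8*√446 ≈ -168.95)
f(G, s) = 5 (f(G, s) = 0 + 5 = 5)
p*f(22, -23) = -8*√446*5 = -40*√446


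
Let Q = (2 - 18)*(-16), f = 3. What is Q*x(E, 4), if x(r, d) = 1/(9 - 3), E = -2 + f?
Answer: 128/3 ≈ 42.667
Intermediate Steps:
E = 1 (E = -2 + 3 = 1)
x(r, d) = ⅙ (x(r, d) = 1/6 = ⅙)
Q = 256 (Q = -16*(-16) = 256)
Q*x(E, 4) = 256*(⅙) = 128/3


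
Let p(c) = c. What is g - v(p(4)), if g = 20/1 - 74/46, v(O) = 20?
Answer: -37/23 ≈ -1.6087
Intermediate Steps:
g = 423/23 (g = 20*1 - 74*1/46 = 20 - 37/23 = 423/23 ≈ 18.391)
g - v(p(4)) = 423/23 - 1*20 = 423/23 - 20 = -37/23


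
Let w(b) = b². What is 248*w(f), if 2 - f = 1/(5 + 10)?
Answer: 208568/225 ≈ 926.97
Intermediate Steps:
f = 29/15 (f = 2 - 1/(5 + 10) = 2 - 1/15 = 29/15 ≈ 1.9333)
248*w(f) = 248*(29/15)² = 248*(841/225) = 208568/225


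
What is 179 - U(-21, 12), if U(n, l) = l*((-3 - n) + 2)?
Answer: -61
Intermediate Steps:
U(n, l) = l*(-1 - n)
179 - U(-21, 12) = 179 - (-1)*12*(1 - 21) = 179 - (-1)*12*(-20) = 179 - 1*240 = 179 - 240 = -61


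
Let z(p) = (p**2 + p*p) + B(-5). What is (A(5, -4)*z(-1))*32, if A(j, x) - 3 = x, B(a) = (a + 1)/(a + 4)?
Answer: -192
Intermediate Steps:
B(a) = (1 + a)/(4 + a)
A(j, x) = 3 + x
z(p) = 4 + 2*p**2 (z(p) = (p**2 + p*p) + (1 - 5)/(4 - 5) = (p**2 + p**2) - 4/(-1) = 2*p**2 - 1*(-4) = 2*p**2 + 4 = 4 + 2*p**2)
(A(5, -4)*z(-1))*32 = ((3 - 4)*(4 + 2*(-1)**2))*32 = -(4 + 2*1)*32 = -(4 + 2)*32 = -1*6*32 = -6*32 = -192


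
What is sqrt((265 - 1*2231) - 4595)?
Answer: 81*I ≈ 81.0*I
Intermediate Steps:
sqrt((265 - 1*2231) - 4595) = sqrt((265 - 2231) - 4595) = sqrt(-1966 - 4595) = sqrt(-6561) = 81*I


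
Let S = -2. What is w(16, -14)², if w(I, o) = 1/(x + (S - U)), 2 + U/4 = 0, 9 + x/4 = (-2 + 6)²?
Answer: 1/1156 ≈ 0.00086505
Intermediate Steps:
x = 28 (x = -36 + 4*(-2 + 6)² = -36 + 4*4² = -36 + 4*16 = -36 + 64 = 28)
U = -8 (U = -8 + 4*0 = -8 + 0 = -8)
w(I, o) = 1/34 (w(I, o) = 1/(28 + (-2 - 1*(-8))) = 1/(28 + (-2 + 8)) = 1/(28 + 6) = 1/34)
w(16, -14)² = (1/34)² = 1/1156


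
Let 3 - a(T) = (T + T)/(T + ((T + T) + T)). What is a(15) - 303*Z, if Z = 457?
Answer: -276937/2 ≈ -1.3847e+5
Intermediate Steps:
a(T) = 5/2 (a(T) = 3 - (T + T)/(T + ((T + T) + T)) = 3 - 2*T/(T + (2*T + T)) = 3 - 2*T/(T + 3*T) = 3 - 2*T/(4*T) = 3 - 2*T*1/(4*T) = 3 - 1*½ = 3 - ½ = 5/2)
a(15) - 303*Z = 5/2 - 303*457 = 5/2 - 138471 = -276937/2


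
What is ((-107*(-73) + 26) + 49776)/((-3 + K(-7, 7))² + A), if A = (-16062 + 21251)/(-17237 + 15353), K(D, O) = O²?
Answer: 108542892/3981355 ≈ 27.263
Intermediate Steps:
A = -5189/1884 (A = 5189/(-1884) = 5189*(-1/1884) = -5189/1884 ≈ -2.7542)
((-107*(-73) + 26) + 49776)/((-3 + K(-7, 7))² + A) = ((-107*(-73) + 26) + 49776)/((-3 + 7²)² - 5189/1884) = ((7811 + 26) + 49776)/((-3 + 49)² - 5189/1884) = (7837 + 49776)/(46² - 5189/1884) = 57613/(2116 - 5189/1884) = 57613/(3981355/1884) = 57613*(1884/3981355) = 108542892/3981355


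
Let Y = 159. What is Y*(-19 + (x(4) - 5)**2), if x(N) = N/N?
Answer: -477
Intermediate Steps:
x(N) = 1
Y*(-19 + (x(4) - 5)**2) = 159*(-19 + (1 - 5)**2) = 159*(-19 + (-4)**2) = 159*(-19 + 16) = 159*(-3) = -477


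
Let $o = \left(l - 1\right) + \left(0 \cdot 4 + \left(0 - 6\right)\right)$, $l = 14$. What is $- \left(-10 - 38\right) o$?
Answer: $336$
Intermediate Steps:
$o = 7$ ($o = \left(14 - 1\right) + \left(0 \cdot 4 + \left(0 - 6\right)\right) = 13 + \left(0 + \left(0 - 6\right)\right) = 13 + \left(0 - 6\right) = 13 - 6 = 7$)
$- \left(-10 - 38\right) o = - \left(-10 - 38\right) 7 = - \left(-48\right) 7 = \left(-1\right) \left(-336\right) = 336$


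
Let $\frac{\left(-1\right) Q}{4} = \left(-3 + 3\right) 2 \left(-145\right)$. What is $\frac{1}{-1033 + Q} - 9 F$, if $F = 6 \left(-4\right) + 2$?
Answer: $\frac{204533}{1033} \approx 198.0$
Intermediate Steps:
$F = -22$ ($F = -24 + 2 = -22$)
$Q = 0$ ($Q = - 4 \left(-3 + 3\right) 2 \left(-145\right) = - 4 \cdot 0 \cdot 2 \left(-145\right) = - 4 \cdot 0 \left(-145\right) = \left(-4\right) 0 = 0$)
$\frac{1}{-1033 + Q} - 9 F = \frac{1}{-1033 + 0} - -198 = \frac{1}{-1033} + 198 = - \frac{1}{1033} + 198 = \frac{204533}{1033}$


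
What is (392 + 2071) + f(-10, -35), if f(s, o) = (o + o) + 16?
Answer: 2409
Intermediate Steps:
f(s, o) = 16 + 2*o (f(s, o) = 2*o + 16 = 16 + 2*o)
(392 + 2071) + f(-10, -35) = (392 + 2071) + (16 + 2*(-35)) = 2463 + (16 - 70) = 2463 - 54 = 2409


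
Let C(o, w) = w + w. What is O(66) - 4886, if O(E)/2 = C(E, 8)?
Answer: -4854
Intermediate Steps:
C(o, w) = 2*w
O(E) = 32 (O(E) = 2*(2*8) = 2*16 = 32)
O(66) - 4886 = 32 - 4886 = -4854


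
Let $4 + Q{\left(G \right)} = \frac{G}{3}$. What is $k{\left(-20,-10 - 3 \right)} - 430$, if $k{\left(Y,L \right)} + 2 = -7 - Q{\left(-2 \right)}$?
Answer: $- \frac{1303}{3} \approx -434.33$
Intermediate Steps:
$Q{\left(G \right)} = -4 + \frac{G}{3}$
$k{\left(Y,L \right)} = - \frac{13}{3}$ ($k{\left(Y,L \right)} = -2 - \left(3 - \frac{2}{3}\right) = -2 - \frac{7}{3} = - \frac{13}{3}$)
$k{\left(-20,-10 - 3 \right)} - 430 = - \frac{13}{3} - 430 = - \frac{1303}{3}$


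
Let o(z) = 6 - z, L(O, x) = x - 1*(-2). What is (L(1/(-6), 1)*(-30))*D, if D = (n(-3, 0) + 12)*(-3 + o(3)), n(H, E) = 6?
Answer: 0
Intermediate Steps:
L(O, x) = 2 + x (L(O, x) = x + 2 = 2 + x)
D = 0 (D = (6 + 12)*(-3 + (6 - 1*3)) = 18*(-3 + (6 - 3)) = 18*(-3 + 3) = 18*0 = 0)
(L(1/(-6), 1)*(-30))*D = ((2 + 1)*(-30))*0 = (3*(-30))*0 = -90*0 = 0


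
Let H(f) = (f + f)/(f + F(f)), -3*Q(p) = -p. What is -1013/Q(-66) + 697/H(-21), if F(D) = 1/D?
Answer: 3835547/9702 ≈ 395.34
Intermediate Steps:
Q(p) = p/3 (Q(p) = -(-1)*p/3 = p/3)
H(f) = 2*f/(f + 1/f) (H(f) = (f + f)/(f + 1/f) = (2*f)/(f + 1/f) = 2*f/(f + 1/f))
-1013/Q(-66) + 697/H(-21) = -1013/((⅓)*(-66)) + 697/((2*(-21)²/(1 + (-21)²))) = -1013/(-22) + 697/((2*441/(1 + 441))) = -1013*(-1/22) + 697/((2*441/442)) = 1013/22 + 697/((2*441*(1/442))) = 1013/22 + 697/(441/221) = 1013/22 + 697*(221/441) = 1013/22 + 154037/441 = 3835547/9702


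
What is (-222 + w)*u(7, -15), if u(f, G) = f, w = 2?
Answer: -1540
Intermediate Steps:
(-222 + w)*u(7, -15) = (-222 + 2)*7 = -220*7 = -1540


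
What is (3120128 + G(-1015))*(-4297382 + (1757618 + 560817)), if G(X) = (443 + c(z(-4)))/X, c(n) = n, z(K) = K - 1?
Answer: -6267185597615454/1015 ≈ -6.1746e+12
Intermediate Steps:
z(K) = -1 + K
G(X) = 438/X (G(X) = (443 + (-1 - 4))/X = (443 - 5)/X = 438/X)
(3120128 + G(-1015))*(-4297382 + (1757618 + 560817)) = (3120128 + 438/(-1015))*(-4297382 + (1757618 + 560817)) = (3120128 + 438*(-1/1015))*(-4297382 + 2318435) = (3120128 - 438/1015)*(-1978947) = (3166929482/1015)*(-1978947) = -6267185597615454/1015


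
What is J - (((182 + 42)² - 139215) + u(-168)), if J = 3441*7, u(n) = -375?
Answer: 113501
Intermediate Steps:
J = 24087
J - (((182 + 42)² - 139215) + u(-168)) = 24087 - (((182 + 42)² - 139215) - 375) = 24087 - ((224² - 139215) - 375) = 24087 - ((50176 - 139215) - 375) = 24087 - (-89039 - 375) = 24087 - 1*(-89414) = 24087 + 89414 = 113501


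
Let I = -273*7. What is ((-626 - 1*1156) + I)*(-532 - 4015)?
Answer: 16792071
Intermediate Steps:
I = -1911
((-626 - 1*1156) + I)*(-532 - 4015) = ((-626 - 1*1156) - 1911)*(-532 - 4015) = ((-626 - 1156) - 1911)*(-4547) = (-1782 - 1911)*(-4547) = -3693*(-4547) = 16792071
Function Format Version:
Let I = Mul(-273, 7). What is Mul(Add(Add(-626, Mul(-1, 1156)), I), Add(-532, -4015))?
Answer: 16792071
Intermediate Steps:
I = -1911
Mul(Add(Add(-626, Mul(-1, 1156)), I), Add(-532, -4015)) = Mul(Add(Add(-626, Mul(-1, 1156)), -1911), Add(-532, -4015)) = Mul(Add(Add(-626, -1156), -1911), -4547) = Mul(Add(-1782, -1911), -4547) = Mul(-3693, -4547) = 16792071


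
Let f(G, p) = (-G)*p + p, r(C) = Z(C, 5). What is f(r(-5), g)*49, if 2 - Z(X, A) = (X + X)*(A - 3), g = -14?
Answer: 14406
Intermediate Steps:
Z(X, A) = 2 - 2*X*(-3 + A) (Z(X, A) = 2 - (X + X)*(A - 3) = 2 - 2*X*(-3 + A))
r(C) = 2 - 4*C (r(C) = 2 + 6*C - 2*5*C = 2 + 6*C - 10*C = 2 - 4*C)
f(G, p) = p - G*p (f(G, p) = -G*p + p = p - G*p)
f(r(-5), g)*49 = -14*(1 - (2 - 4*(-5)))*49 = -14*(1 - (2 + 20))*49 = -14*(1 - 1*22)*49 = -14*(1 - 22)*49 = -14*(-21)*49 = 294*49 = 14406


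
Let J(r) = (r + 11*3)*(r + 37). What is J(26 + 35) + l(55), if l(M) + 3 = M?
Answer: 9264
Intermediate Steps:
l(M) = -3 + M
J(r) = (33 + r)*(37 + r) (J(r) = (r + 33)*(37 + r) = (33 + r)*(37 + r))
J(26 + 35) + l(55) = (1221 + (26 + 35)**2 + 70*(26 + 35)) + (-3 + 55) = (1221 + 61**2 + 70*61) + 52 = (1221 + 3721 + 4270) + 52 = 9212 + 52 = 9264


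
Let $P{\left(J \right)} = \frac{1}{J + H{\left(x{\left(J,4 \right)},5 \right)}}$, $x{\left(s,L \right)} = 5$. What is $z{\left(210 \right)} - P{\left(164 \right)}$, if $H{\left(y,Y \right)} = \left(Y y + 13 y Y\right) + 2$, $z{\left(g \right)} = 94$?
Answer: $\frac{48503}{516} \approx 93.998$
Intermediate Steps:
$H{\left(y,Y \right)} = 2 + 14 Y y$ ($H{\left(y,Y \right)} = \left(Y y + 13 Y y\right) + 2 = 14 Y y + 2 = 2 + 14 Y y$)
$P{\left(J \right)} = \frac{1}{352 + J}$ ($P{\left(J \right)} = \frac{1}{J + \left(2 + 14 \cdot 5 \cdot 5\right)} = \frac{1}{J + \left(2 + 350\right)} = \frac{1}{J + 352} = \frac{1}{352 + J}$)
$z{\left(210 \right)} - P{\left(164 \right)} = 94 - \frac{1}{352 + 164} = 94 - \frac{1}{516} = \frac{48503}{516}$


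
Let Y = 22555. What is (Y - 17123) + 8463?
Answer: 13895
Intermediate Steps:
(Y - 17123) + 8463 = (22555 - 17123) + 8463 = 5432 + 8463 = 13895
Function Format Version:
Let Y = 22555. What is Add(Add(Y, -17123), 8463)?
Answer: 13895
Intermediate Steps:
Add(Add(Y, -17123), 8463) = Add(Add(22555, -17123), 8463) = Add(5432, 8463) = 13895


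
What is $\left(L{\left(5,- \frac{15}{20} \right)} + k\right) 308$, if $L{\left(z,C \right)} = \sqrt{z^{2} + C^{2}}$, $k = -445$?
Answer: $-137060 + 77 \sqrt{409} \approx -1.355 \cdot 10^{5}$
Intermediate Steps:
$L{\left(z,C \right)} = \sqrt{C^{2} + z^{2}}$
$\left(L{\left(5,- \frac{15}{20} \right)} + k\right) 308 = \left(\sqrt{\left(- \frac{15}{20}\right)^{2} + 5^{2}} - 445\right) 308 = \left(\sqrt{\left(\left(-15\right) \frac{1}{20}\right)^{2} + 25} - 445\right) 308 = \left(\sqrt{\left(- \frac{3}{4}\right)^{2} + 25} - 445\right) 308 = \left(\sqrt{\frac{9}{16} + 25} - 445\right) 308 = \left(\sqrt{\frac{409}{16}} - 445\right) 308 = \left(\frac{\sqrt{409}}{4} - 445\right) 308 = \left(-445 + \frac{\sqrt{409}}{4}\right) 308 = -137060 + 77 \sqrt{409}$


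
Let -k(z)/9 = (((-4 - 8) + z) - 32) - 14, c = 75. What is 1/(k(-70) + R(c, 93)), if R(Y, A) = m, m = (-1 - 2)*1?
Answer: 1/1149 ≈ 0.00087032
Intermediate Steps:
m = -3 (m = -3*1 = -3)
R(Y, A) = -3
k(z) = 522 - 9*z (k(z) = -9*((((-4 - 8) + z) - 32) - 14) = -9*(((-12 + z) - 32) - 14) = -9*((-44 + z) - 14) = -9*(-58 + z) = 522 - 9*z)
1/(k(-70) + R(c, 93)) = 1/((522 - 9*(-70)) - 3) = 1/((522 + 630) - 3) = 1/(1152 - 3) = 1/1149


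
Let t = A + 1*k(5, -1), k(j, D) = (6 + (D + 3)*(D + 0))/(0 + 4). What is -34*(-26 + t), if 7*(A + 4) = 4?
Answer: 6766/7 ≈ 966.57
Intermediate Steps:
A = -24/7 (A = -4 + (⅐)*4 = -4 + 4/7 = -24/7 ≈ -3.4286)
k(j, D) = 3/2 + D*(3 + D)/4 (k(j, D) = (6 + (3 + D)*D)/4 = (6 + D*(3 + D))*(¼) = 3/2 + D*(3 + D)/4)
t = -17/7 (t = -24/7 + 1*(3/2 + (¼)*(-1)² + (¾)*(-1)) = -24/7 + 1*(3/2 + (¼)*1 - ¾) = -24/7 + 1*(3/2 + ¼ - ¾) = -24/7 + 1*1 = -24/7 + 1 = -17/7 ≈ -2.4286)
-34*(-26 + t) = -34*(-26 - 17/7) = -34*(-199/7) = 6766/7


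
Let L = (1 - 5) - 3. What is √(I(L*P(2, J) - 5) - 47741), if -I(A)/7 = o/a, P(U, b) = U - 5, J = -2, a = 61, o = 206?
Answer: I*√177732223/61 ≈ 218.55*I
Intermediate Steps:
L = -7 (L = -4 - 3 = -7)
P(U, b) = -5 + U
I(A) = -1442/61
√(I(L*P(2, J) - 5) - 47741) = √(-1442/61 - 47741) = √(-2913643/61) = I*√177732223/61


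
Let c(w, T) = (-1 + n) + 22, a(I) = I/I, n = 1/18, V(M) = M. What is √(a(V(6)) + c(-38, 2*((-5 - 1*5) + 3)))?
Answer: √794/6 ≈ 4.6963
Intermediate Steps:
n = 1/18 ≈ 0.055556
a(I) = 1
c(w, T) = 379/18 (c(w, T) = (-1 + 1/18) + 22 = -17/18 + 22 = 379/18)
√(a(V(6)) + c(-38, 2*((-5 - 1*5) + 3))) = √(1 + 379/18) = √(397/18) = √794/6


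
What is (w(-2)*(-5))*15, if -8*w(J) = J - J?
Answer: 0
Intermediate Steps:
w(J) = 0 (w(J) = -(J - J)/8 = -⅛*0 = 0)
(w(-2)*(-5))*15 = (0*(-5))*15 = 0*15 = 0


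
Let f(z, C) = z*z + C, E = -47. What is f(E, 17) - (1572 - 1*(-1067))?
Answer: -413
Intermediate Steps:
f(z, C) = C + z² (f(z, C) = z² + C = C + z²)
f(E, 17) - (1572 - 1*(-1067)) = (17 + (-47)²) - (1572 - 1*(-1067)) = (17 + 2209) - (1572 + 1067) = 2226 - 1*2639 = 2226 - 2639 = -413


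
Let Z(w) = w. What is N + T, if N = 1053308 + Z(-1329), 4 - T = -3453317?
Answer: 4505300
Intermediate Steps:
T = 3453321 (T = 4 - 1*(-3453317) = 4 + 3453317 = 3453321)
N = 1051979 (N = 1053308 - 1329 = 1051979)
N + T = 1051979 + 3453321 = 4505300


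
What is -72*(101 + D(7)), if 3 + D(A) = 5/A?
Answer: -49752/7 ≈ -7107.4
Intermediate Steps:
D(A) = -3 + 5/A
-72*(101 + D(7)) = -72*(101 + (-3 + 5/7)) = -72*(101 - 16/7) = -72*691/7 = -49752/7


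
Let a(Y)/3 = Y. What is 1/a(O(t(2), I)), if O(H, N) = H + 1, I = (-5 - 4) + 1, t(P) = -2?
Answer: -⅓ ≈ -0.33333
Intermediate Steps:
I = -8 (I = -9 + 1 = -8)
O(H, N) = 1 + H
a(Y) = 3*Y
1/a(O(t(2), I)) = 1/(3*(1 - 2)) = 1/(3*(-1)) = 1/(-3) = -⅓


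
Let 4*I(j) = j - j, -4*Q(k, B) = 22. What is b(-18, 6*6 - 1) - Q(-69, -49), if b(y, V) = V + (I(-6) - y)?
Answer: 117/2 ≈ 58.500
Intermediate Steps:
Q(k, B) = -11/2 (Q(k, B) = -¼*22 = -11/2)
I(j) = 0 (I(j) = (j - j)/4 = (¼)*0 = 0)
b(y, V) = V - y (b(y, V) = V + (0 - y) = V - y)
b(-18, 6*6 - 1) - Q(-69, -49) = ((6*6 - 1) - 1*(-18)) - 1*(-11/2) = ((36 - 1) + 18) + 11/2 = (35 + 18) + 11/2 = 53 + 11/2 = 117/2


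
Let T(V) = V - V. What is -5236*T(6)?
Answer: 0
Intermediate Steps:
T(V) = 0
-5236*T(6) = -5236*0 = 0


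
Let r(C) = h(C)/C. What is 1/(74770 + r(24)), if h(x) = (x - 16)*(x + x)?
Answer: 1/74786 ≈ 1.3371e-5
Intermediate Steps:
h(x) = 2*x*(-16 + x) (h(x) = (-16 + x)*(2*x) = 2*x*(-16 + x))
r(C) = -32 + 2*C (r(C) = (2*C*(-16 + C))/C = -32 + 2*C)
1/(74770 + r(24)) = 1/(74770 + (-32 + 2*24)) = 1/(74770 + (-32 + 48)) = 1/(74770 + 16) = 1/74786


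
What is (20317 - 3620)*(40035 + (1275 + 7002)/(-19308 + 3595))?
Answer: 10503442837566/15713 ≈ 6.6846e+8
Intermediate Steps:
(20317 - 3620)*(40035 + (1275 + 7002)/(-19308 + 3595)) = 16697*(40035 + 8277/(-15713)) = 16697*(40035 + 8277*(-1/15713)) = 16697*(40035 - 8277/15713) = 16697*(629061678/15713) = 10503442837566/15713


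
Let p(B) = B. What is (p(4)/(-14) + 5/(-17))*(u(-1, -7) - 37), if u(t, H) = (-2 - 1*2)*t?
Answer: 2277/119 ≈ 19.134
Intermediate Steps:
u(t, H) = -4*t (u(t, H) = (-2 - 2)*t = -4*t)
(p(4)/(-14) + 5/(-17))*(u(-1, -7) - 37) = (4/(-14) + 5/(-17))*(-4*(-1) - 37) = (4*(-1/14) + 5*(-1/17))*(4 - 37) = (-2/7 - 5/17)*(-33) = -69/119*(-33) = 2277/119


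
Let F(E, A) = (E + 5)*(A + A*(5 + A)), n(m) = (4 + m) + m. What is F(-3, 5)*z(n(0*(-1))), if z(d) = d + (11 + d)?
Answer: 2090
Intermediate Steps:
n(m) = 4 + 2*m
F(E, A) = (5 + E)*(A + A*(5 + A))
z(d) = 11 + 2*d
F(-3, 5)*z(n(0*(-1))) = (5*(30 + 5*5 + 6*(-3) + 5*(-3)))*(11 + 2*(4 + 2*(0*(-1)))) = (5*(30 + 25 - 18 - 15))*(11 + 2*(4 + 2*0)) = (5*22)*(11 + 2*(4 + 0)) = 110*(11 + 2*4) = 110*(11 + 8) = 110*19 = 2090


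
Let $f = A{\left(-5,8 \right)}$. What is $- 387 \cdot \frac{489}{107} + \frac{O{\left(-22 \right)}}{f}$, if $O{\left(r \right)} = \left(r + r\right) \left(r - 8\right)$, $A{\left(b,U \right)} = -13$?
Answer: $- \frac{2601399}{1391} \approx -1870.2$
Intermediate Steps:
$O{\left(r \right)} = 2 r \left(-8 + r\right)$
$f = -13$
$- 387 \cdot \frac{489}{107} + \frac{O{\left(-22 \right)}}{f} = - 387 \cdot \frac{489}{107} + \frac{2 \left(-22\right) \left(-8 - 22\right)}{-13} = - 387 \cdot 489 \cdot \frac{1}{107} + 2 \left(-22\right) \left(-30\right) \left(- \frac{1}{13}\right) = \left(-387\right) \frac{489}{107} + 1320 \left(- \frac{1}{13}\right) = - \frac{189243}{107} - \frac{1320}{13} = - \frac{2601399}{1391}$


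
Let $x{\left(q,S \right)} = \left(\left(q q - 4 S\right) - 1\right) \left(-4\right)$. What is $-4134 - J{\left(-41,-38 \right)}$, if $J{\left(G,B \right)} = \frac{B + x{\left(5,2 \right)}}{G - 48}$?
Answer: $- \frac{368028}{89} \approx -4135.1$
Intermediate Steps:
$x{\left(q,S \right)} = 4 - 4 q^{2} + 16 S$ ($x{\left(q,S \right)} = \left(\left(q^{2} - 4 S\right) - 1\right) \left(-4\right) = \left(-1 + q^{2} - 4 S\right) \left(-4\right) = 4 - 4 q^{2} + 16 S$)
$J{\left(G,B \right)} = \frac{-64 + B}{-48 + G}$ ($J{\left(G,B \right)} = \frac{B + \left(4 - 4 \cdot 5^{2} + 16 \cdot 2\right)}{G - 48} = \frac{B + \left(4 - 100 + 32\right)}{-48 + G} = \frac{B - 64}{-48 + G} = \frac{-64 + B}{-48 + G}$)
$-4134 - J{\left(-41,-38 \right)} = -4134 - \frac{-64 - 38}{-48 - 41} = -4134 - \frac{1}{-89} \left(-102\right) = -4134 - \left(- \frac{1}{89}\right) \left(-102\right) = -4134 - \frac{102}{89} = - \frac{368028}{89}$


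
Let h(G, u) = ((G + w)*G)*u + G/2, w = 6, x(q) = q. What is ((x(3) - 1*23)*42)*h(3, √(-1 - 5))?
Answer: -1260 - 22680*I*√6 ≈ -1260.0 - 55554.0*I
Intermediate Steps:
h(G, u) = G/2 + G*u*(6 + G) (h(G, u) = ((G + 6)*G)*u + G/2 = ((6 + G)*G)*u + G*(½) = (G*(6 + G))*u + G/2 = G*u*(6 + G) + G/2 = G/2 + G*u*(6 + G))
((x(3) - 1*23)*42)*h(3, √(-1 - 5)) = ((3 - 1*23)*42)*((½)*3*(1 + 12*√(-1 - 5) + 2*3*√(-1 - 5))) = ((3 - 23)*42)*((½)*3*(1 + 12*√(-6) + 2*3*√(-6))) = (-20*42)*((½)*3*(1 + 12*(I*√6) + 2*3*(I*√6))) = -420*3*(1 + 12*I*√6 + 6*I*√6) = -420*3*(1 + 18*I*√6) = -840*(3/2 + 27*I*√6) = -1260 - 22680*I*√6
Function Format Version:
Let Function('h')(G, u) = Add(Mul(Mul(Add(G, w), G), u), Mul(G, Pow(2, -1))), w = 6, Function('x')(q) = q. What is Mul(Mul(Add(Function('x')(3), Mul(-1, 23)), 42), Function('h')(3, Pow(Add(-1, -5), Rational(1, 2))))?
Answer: Add(-1260, Mul(-22680, I, Pow(6, Rational(1, 2)))) ≈ Add(-1260.0, Mul(-55554., I))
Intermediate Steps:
Function('h')(G, u) = Add(Mul(Rational(1, 2), G), Mul(G, u, Add(6, G))) (Function('h')(G, u) = Add(Mul(Mul(Add(G, 6), G), u), Mul(G, Pow(2, -1))) = Add(Mul(Mul(Add(6, G), G), u), Mul(G, Rational(1, 2))) = Add(Mul(Mul(G, Add(6, G)), u), Mul(Rational(1, 2), G)) = Add(Mul(G, u, Add(6, G)), Mul(Rational(1, 2), G)) = Add(Mul(Rational(1, 2), G), Mul(G, u, Add(6, G))))
Mul(Mul(Add(Function('x')(3), Mul(-1, 23)), 42), Function('h')(3, Pow(Add(-1, -5), Rational(1, 2)))) = Mul(Mul(Add(3, Mul(-1, 23)), 42), Mul(Rational(1, 2), 3, Add(1, Mul(12, Pow(Add(-1, -5), Rational(1, 2))), Mul(2, 3, Pow(Add(-1, -5), Rational(1, 2)))))) = Mul(Mul(Add(3, -23), 42), Mul(Rational(1, 2), 3, Add(1, Mul(12, Pow(-6, Rational(1, 2))), Mul(2, 3, Pow(-6, Rational(1, 2)))))) = Mul(Mul(-20, 42), Mul(Rational(1, 2), 3, Add(1, Mul(12, Mul(I, Pow(6, Rational(1, 2)))), Mul(2, 3, Mul(I, Pow(6, Rational(1, 2))))))) = Mul(-840, Mul(Rational(1, 2), 3, Add(1, Mul(12, I, Pow(6, Rational(1, 2))), Mul(6, I, Pow(6, Rational(1, 2)))))) = Mul(-840, Mul(Rational(1, 2), 3, Add(1, Mul(18, I, Pow(6, Rational(1, 2)))))) = Mul(-840, Add(Rational(3, 2), Mul(27, I, Pow(6, Rational(1, 2))))) = Add(-1260, Mul(-22680, I, Pow(6, Rational(1, 2))))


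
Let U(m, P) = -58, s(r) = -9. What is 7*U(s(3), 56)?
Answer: -406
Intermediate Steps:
7*U(s(3), 56) = 7*(-58) = -406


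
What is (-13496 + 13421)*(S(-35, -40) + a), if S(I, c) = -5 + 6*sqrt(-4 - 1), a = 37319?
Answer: -2798550 - 450*I*sqrt(5) ≈ -2.7986e+6 - 1006.2*I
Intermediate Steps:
S(I, c) = -5 + 6*I*sqrt(5) (S(I, c) = -5 + 6*sqrt(-5) = -5 + 6*(I*sqrt(5)) = -5 + 6*I*sqrt(5))
(-13496 + 13421)*(S(-35, -40) + a) = (-13496 + 13421)*((-5 + 6*I*sqrt(5)) + 37319) = -75*(37314 + 6*I*sqrt(5)) = -2798550 - 450*I*sqrt(5)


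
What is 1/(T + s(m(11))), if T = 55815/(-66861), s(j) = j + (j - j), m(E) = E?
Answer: 22287/226552 ≈ 0.098375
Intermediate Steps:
s(j) = j (s(j) = j + 0 = j)
T = -18605/22287 (T = 55815*(-1/66861) = -18605/22287 ≈ -0.83479)
1/(T + s(m(11))) = 1/(-18605/22287 + 11) = 1/(226552/22287) = 22287/226552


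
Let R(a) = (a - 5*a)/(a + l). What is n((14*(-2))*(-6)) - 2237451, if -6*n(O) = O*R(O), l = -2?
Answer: -185699025/83 ≈ -2.2373e+6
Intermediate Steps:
R(a) = -4*a/(-2 + a) (R(a) = (a - 5*a)/(a - 2) = (-4*a)/(-2 + a) = -4*a/(-2 + a))
n(O) = 2*O²/(3*(-2 + O)) (n(O) = -O*(-4*O/(-2 + O))/6 = -(-2)*O²/(3*(-2 + O)) = 2*O²/(3*(-2 + O)))
n((14*(-2))*(-6)) - 2237451 = 2*((14*(-2))*(-6))²/(3*(-2 + (14*(-2))*(-6))) - 2237451 = 2*(-28*(-6))²/(3*(-2 - 28*(-6))) - 2237451 = (⅔)*168²/(-2 + 168) - 2237451 = (⅔)*28224/166 - 2237451 = (⅔)*28224*(1/166) - 2237451 = 9408/83 - 2237451 = -185699025/83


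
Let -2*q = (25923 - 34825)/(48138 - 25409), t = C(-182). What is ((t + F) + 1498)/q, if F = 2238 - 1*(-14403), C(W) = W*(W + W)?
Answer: 1918032123/4451 ≈ 4.3092e+5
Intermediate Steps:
C(W) = 2*W² (C(W) = W*(2*W) = 2*W²)
t = 66248 (t = 2*(-182)² = 2*33124 = 66248)
q = 4451/22729 (q = -(25923 - 34825)/(2*(48138 - 25409)) = -(-4451)/22729 = -½*(-8902/22729) = 4451/22729 ≈ 0.19583)
F = 16641 (F = 2238 + 14403 = 16641)
((t + F) + 1498)/q = ((66248 + 16641) + 1498)/(4451/22729) = (82889 + 1498)*(22729/4451) = 84387*(22729/4451) = 1918032123/4451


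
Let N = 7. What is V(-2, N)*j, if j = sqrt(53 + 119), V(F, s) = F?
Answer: -4*sqrt(43) ≈ -26.230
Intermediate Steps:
j = 2*sqrt(43) (j = sqrt(172) = 2*sqrt(43) ≈ 13.115)
V(-2, N)*j = -4*sqrt(43)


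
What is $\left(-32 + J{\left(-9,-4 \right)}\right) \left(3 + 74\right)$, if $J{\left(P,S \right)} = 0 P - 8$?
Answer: $-3080$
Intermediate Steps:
$J{\left(P,S \right)} = -8$ ($J{\left(P,S \right)} = 0 - 8 = -8$)
$\left(-32 + J{\left(-9,-4 \right)}\right) \left(3 + 74\right) = \left(-32 - 8\right) \left(3 + 74\right) = \left(-40\right) 77 = -3080$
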